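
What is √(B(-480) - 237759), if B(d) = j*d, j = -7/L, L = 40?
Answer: 5*I*√9507 ≈ 487.52*I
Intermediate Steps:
j = -7/40 ≈ -0.17500
B(d) = -7*d/40
√(B(-480) - 237759) = √(-7/40*(-480) - 237759) = √(84 - 237759) = √(-237675) = 5*I*√9507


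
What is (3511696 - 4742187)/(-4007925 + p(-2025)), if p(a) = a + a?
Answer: 1230491/4011975 ≈ 0.30670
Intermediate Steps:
p(a) = 2*a
(3511696 - 4742187)/(-4007925 + p(-2025)) = (3511696 - 4742187)/(-4007925 + 2*(-2025)) = -1230491/(-4007925 - 4050) = -1230491/(-4011975) = -1230491*(-1/4011975) = 1230491/4011975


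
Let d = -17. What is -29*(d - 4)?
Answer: 609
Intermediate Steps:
-29*(d - 4) = -29*(-17 - 4) = -29*(-21) = 609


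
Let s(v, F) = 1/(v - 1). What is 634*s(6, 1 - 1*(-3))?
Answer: 634/5 ≈ 126.80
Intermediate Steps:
s(v, F) = 1/(-1 + v)
634*s(6, 1 - 1*(-3)) = 634/(-1 + 6) = 634/5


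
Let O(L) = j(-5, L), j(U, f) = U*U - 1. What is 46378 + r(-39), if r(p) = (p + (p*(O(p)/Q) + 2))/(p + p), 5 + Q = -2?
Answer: 25321711/546 ≈ 46377.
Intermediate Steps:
Q = -7 (Q = -5 - 2 = -7)
j(U, f) = -1 + U**2 (j(U, f) = U**2 - 1 = -1 + U**2)
O(L) = 24 (O(L) = -1 + (-5)**2 = -1 + 25 = 24)
r(p) = (2 - 17*p/7)/(2*p) (r(p) = (p + (p*(24/(-7)) + 2))/(p + p) = (p + (p*(24*(-1/7)) + 2))/((2*p)) = (p + (p*(-24/7) + 2))*(1/(2*p)) = (p + (-24*p/7 + 2))*(1/(2*p)) = (p + (2 - 24*p/7))*(1/(2*p)) = (2 - 17*p/7)*(1/(2*p)) = (2 - 17*p/7)/(2*p))
46378 + r(-39) = 46378 + (-17/14 + 1/(-39)) = 46378 + (-17/14 - 1/39) = 46378 - 677/546 = 25321711/546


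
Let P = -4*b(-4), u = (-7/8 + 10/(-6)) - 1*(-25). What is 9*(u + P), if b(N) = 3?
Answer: 753/8 ≈ 94.125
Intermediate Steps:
u = 539/24 (u = (-7*⅛ + 10*(-⅙)) + 25 = (-7/8 - 5/3) + 25 = -61/24 + 25 = 539/24 ≈ 22.458)
P = -12 (P = -4*3 = -12)
9*(u + P) = 9*(539/24 - 12) = 9*(251/24) = 753/8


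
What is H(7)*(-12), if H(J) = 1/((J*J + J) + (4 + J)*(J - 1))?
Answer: -6/61 ≈ -0.098361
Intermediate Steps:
H(J) = 1/(J + J**2 + (-1 + J)*(4 + J)) (H(J) = 1/((J**2 + J) + (4 + J)*(-1 + J)) = 1/((J + J**2) + (-1 + J)*(4 + J)) = 1/(J + J**2 + (-1 + J)*(4 + J)))
H(7)*(-12) = (1/(2*(-2 + 7**2 + 2*7)))*(-12) = (1/(2*(-2 + 49 + 14)))*(-12) = ((1/2)/61)*(-12) = ((1/2)*(1/61))*(-12) = (1/122)*(-12) = -6/61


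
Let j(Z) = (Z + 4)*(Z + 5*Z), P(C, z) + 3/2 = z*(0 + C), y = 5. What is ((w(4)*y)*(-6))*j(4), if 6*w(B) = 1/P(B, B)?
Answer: -1920/29 ≈ -66.207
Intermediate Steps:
P(C, z) = -3/2 + C*z (P(C, z) = -3/2 + z*(0 + C) = -3/2 + z*C = -3/2 + C*z)
w(B) = 1/(6*(-3/2 + B**2)) (w(B) = 1/(6*(-3/2 + B*B)) = 1/(6*(-3/2 + B**2)))
j(Z) = 6*Z*(4 + Z) (j(Z) = (4 + Z)*(6*Z) = 6*Z*(4 + Z))
((w(4)*y)*(-6))*j(4) = (((1/(3*(-3 + 2*4**2)))*5)*(-6))*(6*4*(4 + 4)) = (((1/(3*(-3 + 2*16)))*5)*(-6))*(6*4*8) = (((1/(3*(-3 + 32)))*5)*(-6))*192 = ((((1/3)/29)*5)*(-6))*192 = ((((1/3)*(1/29))*5)*(-6))*192 = (((1/87)*5)*(-6))*192 = ((5/87)*(-6))*192 = -10/29*192 = -1920/29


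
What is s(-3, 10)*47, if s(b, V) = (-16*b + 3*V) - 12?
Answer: 3102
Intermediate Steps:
s(b, V) = -12 - 16*b + 3*V
s(-3, 10)*47 = (-12 - 16*(-3) + 3*10)*47 = (-12 + 48 + 30)*47 = 66*47 = 3102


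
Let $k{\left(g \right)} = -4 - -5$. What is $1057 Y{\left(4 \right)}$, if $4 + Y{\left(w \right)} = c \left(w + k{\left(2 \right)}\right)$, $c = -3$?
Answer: $-20083$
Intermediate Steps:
$k{\left(g \right)} = 1$ ($k{\left(g \right)} = -4 + 5 = 1$)
$Y{\left(w \right)} = -7 - 3 w$ ($Y{\left(w \right)} = -4 - 3 \left(w + 1\right) = -4 - 3 \left(1 + w\right) = -4 - \left(3 + 3 w\right) = -7 - 3 w$)
$1057 Y{\left(4 \right)} = 1057 \left(-7 - 12\right) = 1057 \left(-19\right) = -20083$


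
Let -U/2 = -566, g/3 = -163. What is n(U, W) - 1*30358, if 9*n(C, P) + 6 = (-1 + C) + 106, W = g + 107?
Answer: -271991/9 ≈ -30221.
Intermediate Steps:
g = -489 (g = 3*(-163) = -489)
U = 1132 (U = -2*(-566) = 1132)
W = -382 (W = -489 + 107 = -382)
n(C, P) = 11 + C/9 (n(C, P) = -⅔ + ((-1 + C) + 106)/9 = -⅔ + (105 + C)/9 = -⅔ + (35/3 + C/9) = 11 + C/9)
n(U, W) - 1*30358 = (11 + (⅑)*1132) - 1*30358 = (11 + 1132/9) - 30358 = 1231/9 - 30358 = -271991/9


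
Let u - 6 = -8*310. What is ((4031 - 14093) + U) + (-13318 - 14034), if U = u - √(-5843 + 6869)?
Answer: -39888 - 3*√114 ≈ -39920.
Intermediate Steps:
u = -2474 (u = 6 - 8*310 = 6 - 2480 = -2474)
U = -2474 - 3*√114 (U = -2474 - √(-5843 + 6869) = -2474 - √1026 = -2474 - 3*√114 ≈ -2506.0)
((4031 - 14093) + U) + (-13318 - 14034) = ((4031 - 14093) + (-2474 - 3*√114)) + (-13318 - 14034) = (-10062 + (-2474 - 3*√114)) - 27352 = (-12536 - 3*√114) - 27352 = -39888 - 3*√114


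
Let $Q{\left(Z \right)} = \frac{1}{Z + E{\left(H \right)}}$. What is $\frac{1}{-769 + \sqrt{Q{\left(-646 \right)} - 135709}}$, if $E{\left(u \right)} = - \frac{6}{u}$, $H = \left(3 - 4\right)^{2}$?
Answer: $- \frac{501388}{474049641} - \frac{2 i \sqrt{14422609847}}{474049641} \approx -0.0010577 - 0.00050667 i$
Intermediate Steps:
$H = 1$ ($H = \left(-1\right)^{2} = 1$)
$Q{\left(Z \right)} = \frac{1}{-6 + Z}$ ($Q{\left(Z \right)} = \frac{1}{Z - \frac{6}{1}} = \frac{1}{Z - 6} = \frac{1}{-6 + Z}$)
$\frac{1}{-769 + \sqrt{Q{\left(-646 \right)} - 135709}} = \frac{1}{-769 + \sqrt{\frac{1}{-6 - 646} - 135709}} = \frac{1}{-769 + \sqrt{\frac{1}{-652} - 135709}} = \frac{1}{-769 + \sqrt{- \frac{1}{652} - 135709}} = \frac{1}{-769 + \sqrt{- \frac{88482269}{652}}} = \frac{1}{-769 + \frac{i \sqrt{14422609847}}{326}}$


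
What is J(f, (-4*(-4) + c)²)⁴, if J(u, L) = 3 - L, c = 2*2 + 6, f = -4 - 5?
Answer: 205144679041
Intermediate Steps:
f = -9
c = 10 (c = 4 + 6 = 10)
J(f, (-4*(-4) + c)²)⁴ = (3 - (-4*(-4) + 10)²)⁴ = (3 - (16 + 10)²)⁴ = (3 - 1*26²)⁴ = (3 - 1*676)⁴ = (3 - 676)⁴ = (-673)⁴ = 205144679041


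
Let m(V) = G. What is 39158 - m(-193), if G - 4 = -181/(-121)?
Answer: 4737453/121 ≈ 39153.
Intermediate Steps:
G = 665/121 (G = 4 - 181/(-121) = 4 - 181*(-1/121) = 4 + 181/121 = 665/121 ≈ 5.4959)
m(V) = 665/121
39158 - m(-193) = 39158 - 1*665/121 = 39158 - 665/121 = 4737453/121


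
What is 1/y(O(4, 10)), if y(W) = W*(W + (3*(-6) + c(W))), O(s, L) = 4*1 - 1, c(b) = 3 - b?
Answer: -1/45 ≈ -0.022222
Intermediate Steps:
O(s, L) = 3 (O(s, L) = 4 - 1 = 3)
y(W) = -15*W (y(W) = W*(W + (3*(-6) + (3 - W))) = W*(W + (-18 + (3 - W))) = W*(W + (-15 - W)) = W*(-15) = -15*W)
1/y(O(4, 10)) = 1/(-15*3) = 1/(-45) = -1/45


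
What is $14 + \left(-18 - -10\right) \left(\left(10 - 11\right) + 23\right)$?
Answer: $-162$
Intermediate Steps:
$14 + \left(-18 - -10\right) \left(\left(10 - 11\right) + 23\right) = 14 + \left(-18 + 10\right) \left(-1 + 23\right) = 14 - 176 = -162$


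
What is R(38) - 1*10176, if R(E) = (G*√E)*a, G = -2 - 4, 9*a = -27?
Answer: -10176 + 18*√38 ≈ -10065.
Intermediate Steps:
a = -3 (a = (⅑)*(-27) = -3)
G = -6
R(E) = 18*√E (R(E) = -6*√E*(-3) = 18*√E)
R(38) - 1*10176 = 18*√38 - 1*10176 = 18*√38 - 10176 = -10176 + 18*√38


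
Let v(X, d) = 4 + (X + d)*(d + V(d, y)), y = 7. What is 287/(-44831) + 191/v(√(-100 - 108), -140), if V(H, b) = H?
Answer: -27523235027/17408558910524 + 13370*I*√13/97078801 ≈ -0.001581 + 0.00049657*I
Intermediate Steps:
v(X, d) = 4 + 2*d*(X + d) (v(X, d) = 4 + (X + d)*(d + d) = 4 + (X + d)*(2*d) = 4 + 2*d*(X + d))
287/(-44831) + 191/v(√(-100 - 108), -140) = 287/(-44831) + 191/(4 + 2*(-140)² + 2*√(-100 - 108)*(-140)) = 287*(-1/44831) + 191/(4 + 2*19600 + 2*√(-208)*(-140)) = -287/44831 + 191/(4 + 39200 + 2*(4*I*√13)*(-140)) = -287/44831 + 191/(4 + 39200 - 1120*I*√13) = -287/44831 + 191/(39204 - 1120*I*√13)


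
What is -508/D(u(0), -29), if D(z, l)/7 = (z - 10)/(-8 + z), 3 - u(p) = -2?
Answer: -1524/35 ≈ -43.543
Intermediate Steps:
u(p) = 5 (u(p) = 3 - 1*(-2) = 3 + 2 = 5)
D(z, l) = 7*(-10 + z)/(-8 + z) (D(z, l) = 7*((z - 10)/(-8 + z)) = 7*((-10 + z)/(-8 + z)) = 7*(-10 + z)/(-8 + z))
-508/D(u(0), -29) = -508*(-8 + 5)/(7*(-10 + 5)) = -508/(7*(-5)/(-3)) = -508/(7*(-⅓)*(-5)) = -508/35/3 = -508*3/35 = -1524/35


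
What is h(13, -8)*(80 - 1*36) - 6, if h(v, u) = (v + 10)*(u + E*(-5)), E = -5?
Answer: 17198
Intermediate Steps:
h(v, u) = (10 + v)*(25 + u) (h(v, u) = (v + 10)*(u - 5*(-5)) = (10 + v)*(u + 25) = (10 + v)*(25 + u))
h(13, -8)*(80 - 1*36) - 6 = (250 + 10*(-8) + 25*13 - 8*13)*(80 - 1*36) - 6 = (250 - 80 + 325 - 104)*(80 - 36) - 6 = 391*44 - 6 = 17204 - 6 = 17198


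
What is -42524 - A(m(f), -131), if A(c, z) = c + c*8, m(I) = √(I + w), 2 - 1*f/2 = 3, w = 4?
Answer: -42524 - 9*√2 ≈ -42537.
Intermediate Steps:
f = -2 (f = 4 - 2*3 = 4 - 6 = -2)
m(I) = √(4 + I) (m(I) = √(I + 4) = √(4 + I))
A(c, z) = 9*c (A(c, z) = c + 8*c = 9*c)
-42524 - A(m(f), -131) = -42524 - 9*√(4 - 2) = -42524 - 9*√2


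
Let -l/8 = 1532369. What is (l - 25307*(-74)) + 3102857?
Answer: -7283377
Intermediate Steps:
l = -12258952 (l = -8*1532369 = -12258952)
(l - 25307*(-74)) + 3102857 = (-12258952 - 25307*(-74)) + 3102857 = (-12258952 + 1872718) + 3102857 = -10386234 + 3102857 = -7283377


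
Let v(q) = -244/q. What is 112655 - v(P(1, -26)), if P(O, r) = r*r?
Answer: 19038756/169 ≈ 1.1266e+5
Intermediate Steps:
P(O, r) = r²
112655 - v(P(1, -26)) = 112655 - (-244)/((-26)²) = 112655 - (-244)/676 = 112655 - 1*(-61/169) = 112655 + 61/169 = 19038756/169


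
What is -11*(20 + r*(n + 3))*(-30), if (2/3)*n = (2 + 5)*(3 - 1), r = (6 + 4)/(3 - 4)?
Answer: -72600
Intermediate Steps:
r = -10 (r = 10/(-1) = 10*(-1) = -10)
n = 21 (n = 3*((2 + 5)*(3 - 1))/2 = 3*(7*2)/2 = (3/2)*14 = 21)
-11*(20 + r*(n + 3))*(-30) = -11*(20 - 10*(21 + 3))*(-30) = -11*(20 - 10*24)*(-30) = -11*(20 - 240)*(-30) = -(-2420)*(-30) = -11*6600 = -72600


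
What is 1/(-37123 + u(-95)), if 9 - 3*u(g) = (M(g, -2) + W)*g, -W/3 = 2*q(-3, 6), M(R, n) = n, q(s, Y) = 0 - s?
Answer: -3/113260 ≈ -2.6488e-5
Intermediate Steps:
q(s, Y) = -s
W = -18 (W = -6*(-1*(-3)) = -6*3 = -3*6 = -18)
u(g) = 3 + 20*g/3 (u(g) = 3 - (-2 - 18)*g/3 = 3 - (-20)*g/3 = 3 + 20*g/3)
1/(-37123 + u(-95)) = 1/(-37123 + (3 + (20/3)*(-95))) = 1/(-37123 + (3 - 1900/3)) = 1/(-37123 - 1891/3) = 1/(-113260/3) = -3/113260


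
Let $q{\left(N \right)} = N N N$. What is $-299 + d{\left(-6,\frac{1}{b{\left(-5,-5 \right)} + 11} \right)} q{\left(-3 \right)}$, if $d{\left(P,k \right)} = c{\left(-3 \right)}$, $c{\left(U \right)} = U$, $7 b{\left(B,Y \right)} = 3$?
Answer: $-218$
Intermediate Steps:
$b{\left(B,Y \right)} = \frac{3}{7}$ ($b{\left(B,Y \right)} = \frac{1}{7} \cdot 3 = \frac{3}{7}$)
$q{\left(N \right)} = N^{3}$ ($q{\left(N \right)} = N^{2} N = N^{3}$)
$d{\left(P,k \right)} = -3$
$-299 + d{\left(-6,\frac{1}{b{\left(-5,-5 \right)} + 11} \right)} q{\left(-3 \right)} = -299 - 3 \left(-3\right)^{3} = -299 - -81 = -299 + 81 = -218$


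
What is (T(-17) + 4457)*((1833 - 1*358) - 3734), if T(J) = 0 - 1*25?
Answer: -10011888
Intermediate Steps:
T(J) = -25 (T(J) = 0 - 25 = -25)
(T(-17) + 4457)*((1833 - 1*358) - 3734) = (-25 + 4457)*((1833 - 1*358) - 3734) = 4432*((1833 - 358) - 3734) = 4432*(1475 - 3734) = 4432*(-2259) = -10011888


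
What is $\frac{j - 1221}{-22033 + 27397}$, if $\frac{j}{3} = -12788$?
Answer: $- \frac{13195}{1788} \approx -7.3798$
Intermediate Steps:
$j = -38364$ ($j = 3 \left(-12788\right) = -38364$)
$\frac{j - 1221}{-22033 + 27397} = \frac{-38364 - 1221}{-22033 + 27397} = - \frac{39585}{5364} = \left(-39585\right) \frac{1}{5364} = - \frac{13195}{1788}$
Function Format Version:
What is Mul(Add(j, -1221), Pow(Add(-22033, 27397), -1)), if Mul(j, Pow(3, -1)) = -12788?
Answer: Rational(-13195, 1788) ≈ -7.3798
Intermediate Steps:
j = -38364 (j = Mul(3, -12788) = -38364)
Mul(Add(j, -1221), Pow(Add(-22033, 27397), -1)) = Mul(Add(-38364, -1221), Pow(Add(-22033, 27397), -1)) = Mul(-39585, Pow(5364, -1)) = Mul(-39585, Rational(1, 5364)) = Rational(-13195, 1788)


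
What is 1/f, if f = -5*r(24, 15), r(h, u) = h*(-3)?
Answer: 1/360 ≈ 0.0027778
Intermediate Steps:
r(h, u) = -3*h
f = 360 (f = -(-15)*24 = -5*(-72) = 360)
1/f = 1/360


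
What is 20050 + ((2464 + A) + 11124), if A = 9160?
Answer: 42798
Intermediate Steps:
20050 + ((2464 + A) + 11124) = 20050 + ((2464 + 9160) + 11124) = 20050 + (11624 + 11124) = 20050 + 22748 = 42798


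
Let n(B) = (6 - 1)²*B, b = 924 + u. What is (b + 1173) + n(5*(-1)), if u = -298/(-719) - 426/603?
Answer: 284949268/144519 ≈ 1971.7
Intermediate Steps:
u = -42200/144519 (u = -298*(-1/719) - 426*1/603 = 298/719 - 142/201 = -42200/144519 ≈ -0.29200)
b = 133493356/144519 (b = 924 - 42200/144519 = 133493356/144519 ≈ 923.71)
n(B) = 25*B (n(B) = 5²*B = 25*B)
(b + 1173) + n(5*(-1)) = (133493356/144519 + 1173) + 25*(5*(-1)) = 303014143/144519 + 25*(-5) = 303014143/144519 - 125 = 284949268/144519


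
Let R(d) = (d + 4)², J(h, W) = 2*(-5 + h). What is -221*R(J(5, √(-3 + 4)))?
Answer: -3536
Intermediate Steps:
J(h, W) = -10 + 2*h
R(d) = (4 + d)²
-221*R(J(5, √(-3 + 4))) = -221*(4 + (-10 + 2*5))² = -221*(4 + (-10 + 10))² = -221*(4 + 0)² = -221*4² = -221*16 = -3536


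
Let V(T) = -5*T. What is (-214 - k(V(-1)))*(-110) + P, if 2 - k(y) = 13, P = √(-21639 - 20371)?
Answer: 22330 + I*√42010 ≈ 22330.0 + 204.96*I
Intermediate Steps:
P = I*√42010 (P = √(-42010) = I*√42010 ≈ 204.96*I)
k(y) = -11 (k(y) = 2 - 1*13 = 2 - 13 = -11)
(-214 - k(V(-1)))*(-110) + P = (-214 - 1*(-11))*(-110) + I*√42010 = (-214 + 11)*(-110) + I*√42010 = -203*(-110) + I*√42010 = 22330 + I*√42010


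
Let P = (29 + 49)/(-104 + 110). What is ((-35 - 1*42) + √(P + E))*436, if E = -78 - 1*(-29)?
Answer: -33572 + 2616*I ≈ -33572.0 + 2616.0*I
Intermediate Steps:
E = -49 (E = -78 + 29 = -49)
P = 13 (P = 78/6 = 78*(⅙) = 13)
((-35 - 1*42) + √(P + E))*436 = ((-35 - 1*42) + √(13 - 49))*436 = ((-35 - 42) + √(-36))*436 = (-77 + 6*I)*436 = -33572 + 2616*I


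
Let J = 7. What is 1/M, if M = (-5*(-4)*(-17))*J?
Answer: -1/2380 ≈ -0.00042017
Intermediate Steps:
M = -2380 (M = (-5*(-4)*(-17))*7 = (20*(-17))*7 = -340*7 = -2380)
1/M = 1/(-2380) = -1/2380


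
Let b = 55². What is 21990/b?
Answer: 4398/605 ≈ 7.2694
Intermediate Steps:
b = 3025
21990/b = 21990/3025 = 21990*(1/3025) = 4398/605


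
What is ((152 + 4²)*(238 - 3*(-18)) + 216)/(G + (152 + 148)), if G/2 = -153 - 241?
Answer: -6159/61 ≈ -100.97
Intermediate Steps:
G = -788 (G = 2*(-153 - 241) = 2*(-394) = -788)
((152 + 4²)*(238 - 3*(-18)) + 216)/(G + (152 + 148)) = ((152 + 4²)*(238 - 3*(-18)) + 216)/(-788 + (152 + 148)) = ((152 + 16)*(238 + 54) + 216)/(-788 + 300) = (168*292 + 216)/(-488) = (49056 + 216)*(-1/488) = 49272*(-1/488) = -6159/61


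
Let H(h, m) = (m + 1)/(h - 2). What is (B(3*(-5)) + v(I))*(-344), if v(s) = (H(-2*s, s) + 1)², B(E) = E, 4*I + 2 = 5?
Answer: 5074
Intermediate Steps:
I = ¾ (I = -½ + (¼)*5 = -½ + 5/4 = ¾ ≈ 0.75000)
H(h, m) = (1 + m)/(-2 + h)
v(s) = (1 + (1 + s)/(-2 - 2*s))² (v(s) = ((1 + s)/(-2 - 2*s) + 1)² = (1 + (1 + s)/(-2 - 2*s))²)
(B(3*(-5)) + v(I))*(-344) = (3*(-5) + ¼)*(-344) = (-15 + ¼)*(-344) = -59/4*(-344) = 5074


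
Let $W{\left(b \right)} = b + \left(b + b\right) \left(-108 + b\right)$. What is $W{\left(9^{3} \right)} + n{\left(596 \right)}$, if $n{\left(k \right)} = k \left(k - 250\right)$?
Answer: $1112363$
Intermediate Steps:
$n{\left(k \right)} = k \left(-250 + k\right)$
$W{\left(b \right)} = b + 2 b \left(-108 + b\right)$
$W{\left(9^{3} \right)} + n{\left(596 \right)} = 9^{3} \left(-215 + 2 \cdot 9^{3}\right) + 596 \left(-250 + 596\right) = 729 \left(-215 + 2 \cdot 729\right) + 596 \cdot 346 = 729 \left(-215 + 1458\right) + 206216 = 729 \cdot 1243 + 206216 = 906147 + 206216 = 1112363$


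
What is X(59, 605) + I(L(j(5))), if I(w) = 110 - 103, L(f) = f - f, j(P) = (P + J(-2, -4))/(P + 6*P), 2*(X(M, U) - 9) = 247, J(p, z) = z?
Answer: 279/2 ≈ 139.50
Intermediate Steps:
X(M, U) = 265/2 (X(M, U) = 9 + (½)*247 = 9 + 247/2 = 265/2)
j(P) = (-4 + P)/(7*P) (j(P) = (P - 4)/(P + 6*P) = (-4 + P)/((7*P)) = (-4 + P)*(1/(7*P)) = (-4 + P)/(7*P))
L(f) = 0
I(w) = 7
X(59, 605) + I(L(j(5))) = 265/2 + 7 = 279/2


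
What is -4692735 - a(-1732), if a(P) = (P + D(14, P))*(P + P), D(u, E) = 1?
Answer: -10688919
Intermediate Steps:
a(P) = 2*P*(1 + P) (a(P) = (P + 1)*(P + P) = (1 + P)*(2*P) = 2*P*(1 + P))
-4692735 - a(-1732) = -4692735 - 2*(-1732)*(1 - 1732) = -4692735 - 2*(-1732)*(-1731) = -4692735 - 1*5996184 = -4692735 - 5996184 = -10688919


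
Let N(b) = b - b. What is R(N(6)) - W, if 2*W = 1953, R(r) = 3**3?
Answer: -1899/2 ≈ -949.50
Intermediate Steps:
N(b) = 0
R(r) = 27
W = 1953/2 (W = (1/2)*1953 = 1953/2 ≈ 976.50)
R(N(6)) - W = 27 - 1*1953/2 = 27 - 1953/2 = -1899/2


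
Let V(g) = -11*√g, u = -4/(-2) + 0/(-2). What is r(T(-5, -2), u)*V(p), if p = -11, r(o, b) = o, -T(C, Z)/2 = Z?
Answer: -44*I*√11 ≈ -145.93*I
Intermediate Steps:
T(C, Z) = -2*Z
u = 2 (u = -4*(-½) + 0*(-½) = 2 + 0 = 2)
r(T(-5, -2), u)*V(p) = (-2*(-2))*(-11*I*√11) = 4*(-11*I*√11) = -44*I*√11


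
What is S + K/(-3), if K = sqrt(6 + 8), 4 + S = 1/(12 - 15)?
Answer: -13/3 - sqrt(14)/3 ≈ -5.5806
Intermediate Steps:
S = -13/3 (S = -4 + 1/(12 - 15) = -4 + 1/(-3) = -4 - 1/3 = -13/3 ≈ -4.3333)
K = sqrt(14) ≈ 3.7417
S + K/(-3) = -13/3 + sqrt(14)/(-3) = -13/3 + sqrt(14)*(-1/3) = -13/3 - sqrt(14)/3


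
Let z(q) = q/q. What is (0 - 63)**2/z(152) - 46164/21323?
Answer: 84584823/21323 ≈ 3966.8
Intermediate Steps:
z(q) = 1
(0 - 63)**2/z(152) - 46164/21323 = (0 - 63)**2/1 - 46164/21323 = (-63)**2*1 - 46164*1/21323 = 3969*1 - 46164/21323 = 3969 - 46164/21323 = 84584823/21323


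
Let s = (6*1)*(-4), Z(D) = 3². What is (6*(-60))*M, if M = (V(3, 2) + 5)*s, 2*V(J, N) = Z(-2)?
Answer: 82080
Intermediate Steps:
Z(D) = 9
V(J, N) = 9/2 (V(J, N) = (½)*9 = 9/2)
s = -24 (s = 6*(-4) = -24)
M = -228 (M = (9/2 + 5)*(-24) = (19/2)*(-24) = -228)
(6*(-60))*M = (6*(-60))*(-228) = -360*(-228) = 82080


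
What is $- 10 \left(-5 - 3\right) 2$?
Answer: $160$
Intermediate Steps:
$- 10 \left(-5 - 3\right) 2 = \left(-10\right) \left(-8\right) 2 = 80 \cdot 2 = 160$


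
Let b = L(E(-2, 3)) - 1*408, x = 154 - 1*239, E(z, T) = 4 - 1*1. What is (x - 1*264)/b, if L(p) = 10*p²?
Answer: 349/318 ≈ 1.0975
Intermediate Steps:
E(z, T) = 3 (E(z, T) = 4 - 1 = 3)
x = -85 (x = 154 - 239 = -85)
b = -318 (b = 10*3² - 1*408 = 10*9 - 408 = 90 - 408 = -318)
(x - 1*264)/b = (-85 - 1*264)/(-318) = (-85 - 264)*(-1/318) = -349*(-1/318) = 349/318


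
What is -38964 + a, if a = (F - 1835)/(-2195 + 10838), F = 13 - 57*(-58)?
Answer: -336764368/8643 ≈ -38964.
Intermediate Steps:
F = 3319 (F = 13 + 3306 = 3319)
a = 1484/8643 (a = (3319 - 1835)/(-2195 + 10838) = 1484/8643 ≈ 0.17170)
-38964 + a = -38964 + 1484/8643 = -336764368/8643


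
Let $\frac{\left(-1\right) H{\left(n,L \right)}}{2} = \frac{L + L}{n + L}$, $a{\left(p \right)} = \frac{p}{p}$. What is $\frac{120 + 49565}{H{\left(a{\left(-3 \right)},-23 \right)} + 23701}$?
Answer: $\frac{109307}{52133} \approx 2.0967$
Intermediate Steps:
$a{\left(p \right)} = 1$
$H{\left(n,L \right)} = - \frac{4 L}{L + n}$ ($H{\left(n,L \right)} = - 2 \frac{L + L}{n + L} = - 2 \frac{2 L}{L + n} = - \frac{4 L}{L + n}$)
$\frac{120 + 49565}{H{\left(a{\left(-3 \right)},-23 \right)} + 23701} = \frac{120 + 49565}{\left(-4\right) \left(-23\right) \frac{1}{-23 + 1} + 23701} = \frac{49685}{\left(-4\right) \left(-23\right) \frac{1}{-22} + 23701} = \frac{49685}{\left(-4\right) \left(-23\right) \left(- \frac{1}{22}\right) + 23701} = \frac{49685}{- \frac{46}{11} + 23701} = \frac{49685}{\frac{260665}{11}} = 49685 \cdot \frac{11}{260665} = \frac{109307}{52133}$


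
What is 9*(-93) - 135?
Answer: -972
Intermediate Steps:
9*(-93) - 135 = -837 - 135 = -972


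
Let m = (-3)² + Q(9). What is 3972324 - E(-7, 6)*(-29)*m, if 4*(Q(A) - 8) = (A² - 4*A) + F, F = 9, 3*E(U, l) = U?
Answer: 23821561/6 ≈ 3.9703e+6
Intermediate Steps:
E(U, l) = U/3
Q(A) = 41/4 - A + A²/4 (Q(A) = 8 + ((A² - 4*A) + 9)/4 = 8 + (9 + A² - 4*A)/4 = 8 + (9/4 - A + A²/4) = 41/4 - A + A²/4)
m = 61/2 (m = (-3)² + (41/4 - 1*9 + (¼)*9²) = 9 + (41/4 - 9 + (¼)*81) = 9 + (41/4 - 9 + 81/4) = 9 + 43/2 = 61/2 ≈ 30.500)
3972324 - E(-7, 6)*(-29)*m = 3972324 - ((⅓)*(-7))*(-29)*61/2 = 3972324 - (-7/3*(-29))*61/2 = 3972324 - 203*61/(3*2) = 3972324 - 1*12383/6 = 3972324 - 12383/6 = 23821561/6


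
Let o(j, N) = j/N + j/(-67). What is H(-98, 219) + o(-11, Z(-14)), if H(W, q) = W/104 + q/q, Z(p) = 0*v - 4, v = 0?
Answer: 5177/1742 ≈ 2.9719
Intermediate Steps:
Z(p) = -4 (Z(p) = 0*0 - 4 = 0 - 4 = -4)
o(j, N) = -j/67 + j/N (o(j, N) = j/N + j*(-1/67) = j/N - j/67 = -j/67 + j/N)
H(W, q) = 1 + W/104 (H(W, q) = W*(1/104) + 1 = W/104 + 1 = 1 + W/104)
H(-98, 219) + o(-11, Z(-14)) = (1 + (1/104)*(-98)) + (-1/67*(-11) - 11/(-4)) = (1 - 49/52) + (11/67 - 11*(-1/4)) = 3/52 + (11/67 + 11/4) = 3/52 + 781/268 = 5177/1742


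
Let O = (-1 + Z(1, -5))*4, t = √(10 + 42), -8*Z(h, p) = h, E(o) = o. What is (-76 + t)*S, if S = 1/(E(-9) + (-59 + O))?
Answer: 152/145 - 4*√13/145 ≈ 0.94881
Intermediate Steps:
Z(h, p) = -h/8
t = 2*√13 (t = √52 = 2*√13 ≈ 7.2111)
O = -9/2 (O = (-1 - ⅛*1)*4 = (-1 - ⅛)*4 = -9/8*4 = -9/2 ≈ -4.5000)
S = -2/145 (S = 1/(-9 + (-59 - 9/2)) = 1/(-9 - 127/2) = 1/(-145/2) = -2/145 ≈ -0.013793)
(-76 + t)*S = (-76 + 2*√13)*(-2/145) = 152/145 - 4*√13/145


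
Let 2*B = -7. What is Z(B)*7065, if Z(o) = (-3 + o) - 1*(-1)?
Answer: -77715/2 ≈ -38858.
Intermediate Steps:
B = -7/2 (B = (1/2)*(-7) = -7/2 ≈ -3.5000)
Z(o) = -2 + o (Z(o) = (-3 + o) + 1 = -2 + o)
Z(B)*7065 = (-2 - 7/2)*7065 = -11/2*7065 = -77715/2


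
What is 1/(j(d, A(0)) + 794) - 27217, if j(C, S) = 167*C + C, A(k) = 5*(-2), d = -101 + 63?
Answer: -152143031/5590 ≈ -27217.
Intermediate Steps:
d = -38
A(k) = -10
j(C, S) = 168*C
1/(j(d, A(0)) + 794) - 27217 = 1/(168*(-38) + 794) - 27217 = 1/(-6384 + 794) - 27217 = 1/(-5590) - 27217 = -1/5590 - 27217 = -152143031/5590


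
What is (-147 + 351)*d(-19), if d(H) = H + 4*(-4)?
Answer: -7140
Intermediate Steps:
d(H) = -16 + H (d(H) = H - 16 = -16 + H)
(-147 + 351)*d(-19) = (-147 + 351)*(-16 - 19) = 204*(-35) = -7140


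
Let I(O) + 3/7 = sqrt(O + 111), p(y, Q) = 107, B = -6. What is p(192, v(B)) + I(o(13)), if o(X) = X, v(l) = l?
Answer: 746/7 + 2*sqrt(31) ≈ 117.71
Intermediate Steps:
I(O) = -3/7 + sqrt(111 + O) (I(O) = -3/7 + sqrt(O + 111) = -3/7 + sqrt(111 + O))
p(192, v(B)) + I(o(13)) = 107 + (-3/7 + sqrt(111 + 13)) = 107 + (-3/7 + sqrt(124)) = 107 + (-3/7 + 2*sqrt(31)) = 746/7 + 2*sqrt(31)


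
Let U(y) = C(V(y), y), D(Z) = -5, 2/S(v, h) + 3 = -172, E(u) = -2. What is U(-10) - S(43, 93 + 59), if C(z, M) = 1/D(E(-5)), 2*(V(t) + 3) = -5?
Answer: -33/175 ≈ -0.18857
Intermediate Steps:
S(v, h) = -2/175 (S(v, h) = 2/(-3 - 172) = 2/(-175) = 2*(-1/175) = -2/175)
V(t) = -11/2 (V(t) = -3 + (1/2)*(-5) = -3 - 5/2 = -11/2)
C(z, M) = -1/5 (C(z, M) = 1/(-5) = -1/5)
U(y) = -1/5
U(-10) - S(43, 93 + 59) = -1/5 - 1*(-2/175) = -1/5 + 2/175 = -33/175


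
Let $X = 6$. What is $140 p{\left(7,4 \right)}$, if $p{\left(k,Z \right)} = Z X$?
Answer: $3360$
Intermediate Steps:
$p{\left(k,Z \right)} = 6 Z$ ($p{\left(k,Z \right)} = Z 6 = 6 Z$)
$140 p{\left(7,4 \right)} = 140 \cdot 6 \cdot 4 = 140 \cdot 24 = 3360$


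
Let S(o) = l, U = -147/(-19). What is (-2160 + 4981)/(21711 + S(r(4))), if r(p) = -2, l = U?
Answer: 53599/412656 ≈ 0.12989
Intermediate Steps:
U = 147/19 (U = -147*(-1/19) = 147/19 ≈ 7.7368)
l = 147/19 ≈ 7.7368
S(o) = 147/19
(-2160 + 4981)/(21711 + S(r(4))) = (-2160 + 4981)/(21711 + 147/19) = 2821/(412656/19) = 2821*(19/412656) = 53599/412656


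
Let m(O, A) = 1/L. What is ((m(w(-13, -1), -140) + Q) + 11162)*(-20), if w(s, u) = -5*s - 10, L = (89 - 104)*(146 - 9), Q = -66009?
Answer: 450842344/411 ≈ 1.0969e+6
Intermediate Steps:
L = -2055 (L = -15*137 = -2055)
w(s, u) = -10 - 5*s
m(O, A) = -1/2055 (m(O, A) = 1/(-2055) = -1/2055)
((m(w(-13, -1), -140) + Q) + 11162)*(-20) = ((-1/2055 - 66009) + 11162)*(-20) = (-135648496/2055 + 11162)*(-20) = -112710586/2055*(-20) = 450842344/411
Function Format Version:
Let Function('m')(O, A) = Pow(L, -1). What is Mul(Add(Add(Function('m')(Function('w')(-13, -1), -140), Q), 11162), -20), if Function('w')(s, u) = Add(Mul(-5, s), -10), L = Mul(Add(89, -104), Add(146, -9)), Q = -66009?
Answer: Rational(450842344, 411) ≈ 1.0969e+6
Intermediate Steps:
L = -2055 (L = Mul(-15, 137) = -2055)
Function('w')(s, u) = Add(-10, Mul(-5, s))
Function('m')(O, A) = Rational(-1, 2055) (Function('m')(O, A) = Pow(-2055, -1) = Rational(-1, 2055))
Mul(Add(Add(Function('m')(Function('w')(-13, -1), -140), Q), 11162), -20) = Mul(Add(Add(Rational(-1, 2055), -66009), 11162), -20) = Mul(Add(Rational(-135648496, 2055), 11162), -20) = Mul(Rational(-112710586, 2055), -20) = Rational(450842344, 411)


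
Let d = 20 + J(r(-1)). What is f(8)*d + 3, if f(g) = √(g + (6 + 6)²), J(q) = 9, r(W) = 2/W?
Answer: 3 + 58*√38 ≈ 360.54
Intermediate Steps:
f(g) = √(144 + g) (f(g) = √(g + 12²) = √(g + 144) = √(144 + g))
d = 29 (d = 20 + 9 = 29)
f(8)*d + 3 = √(144 + 8)*29 + 3 = √152*29 + 3 = (2*√38)*29 + 3 = 58*√38 + 3 = 3 + 58*√38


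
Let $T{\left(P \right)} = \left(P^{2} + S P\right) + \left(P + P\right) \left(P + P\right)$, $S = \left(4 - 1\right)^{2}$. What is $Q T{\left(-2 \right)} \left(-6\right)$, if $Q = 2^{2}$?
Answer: $-48$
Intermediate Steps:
$Q = 4$
$S = 9$ ($S = 3^{2} = 9$)
$T{\left(P \right)} = 5 P^{2} + 9 P$ ($T{\left(P \right)} = \left(P^{2} + 9 P\right) + \left(P + P\right) \left(P + P\right) = \left(P^{2} + 9 P\right) + 2 P 2 P = \left(P^{2} + 9 P\right) + 4 P^{2} = 5 P^{2} + 9 P$)
$Q T{\left(-2 \right)} \left(-6\right) = 4 \left(- 2 \left(9 + 5 \left(-2\right)\right)\right) \left(-6\right) = 4 \left(- 2 \left(9 - 10\right)\right) \left(-6\right) = 4 \left(\left(-2\right) \left(-1\right)\right) \left(-6\right) = 4 \cdot 2 \left(-6\right) = 8 \left(-6\right) = -48$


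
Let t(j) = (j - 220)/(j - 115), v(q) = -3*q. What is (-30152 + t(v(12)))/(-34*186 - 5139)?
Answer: 4552696/1730913 ≈ 2.6302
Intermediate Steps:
t(j) = (-220 + j)/(-115 + j)
(-30152 + t(v(12)))/(-34*186 - 5139) = (-30152 + (-220 - 3*12)/(-115 - 3*12))/(-34*186 - 5139) = (-30152 + (-220 - 36)/(-115 - 36))/(-6324 - 5139) = (-30152 - 256/(-151))/(-11463) = (-30152 - 1/151*(-256))*(-1/11463) = (-30152 + 256/151)*(-1/11463) = -4552696/151*(-1/11463) = 4552696/1730913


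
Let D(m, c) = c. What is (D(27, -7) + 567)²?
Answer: 313600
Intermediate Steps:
(D(27, -7) + 567)² = (-7 + 567)² = 560² = 313600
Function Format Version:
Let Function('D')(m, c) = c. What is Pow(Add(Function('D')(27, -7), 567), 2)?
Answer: 313600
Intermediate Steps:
Pow(Add(Function('D')(27, -7), 567), 2) = Pow(Add(-7, 567), 2) = Pow(560, 2) = 313600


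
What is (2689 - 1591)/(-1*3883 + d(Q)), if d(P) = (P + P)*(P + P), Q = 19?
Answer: -122/271 ≈ -0.45018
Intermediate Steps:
d(P) = 4*P² (d(P) = (2*P)*(2*P) = 4*P²)
(2689 - 1591)/(-1*3883 + d(Q)) = (2689 - 1591)/(-1*3883 + 4*19²) = 1098/(-3883 + 4*361) = 1098/(-3883 + 1444) = 1098/(-2439) = 1098*(-1/2439) = -122/271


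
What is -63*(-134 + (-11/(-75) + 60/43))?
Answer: 8970717/1075 ≈ 8344.9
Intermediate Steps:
-63*(-134 + (-11/(-75) + 60/43)) = -63*(-134 + (-11*(-1/75) + 60*(1/43))) = -63*(-134 + (11/75 + 60/43)) = -63*(-134 + 4973/3225) = -63*(-427177/3225) = 8970717/1075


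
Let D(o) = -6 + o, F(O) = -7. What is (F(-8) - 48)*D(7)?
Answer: -55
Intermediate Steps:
(F(-8) - 48)*D(7) = (-7 - 48)*(-6 + 7) = -55*1 = -55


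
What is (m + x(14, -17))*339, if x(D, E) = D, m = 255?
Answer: 91191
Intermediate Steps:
(m + x(14, -17))*339 = (255 + 14)*339 = 269*339 = 91191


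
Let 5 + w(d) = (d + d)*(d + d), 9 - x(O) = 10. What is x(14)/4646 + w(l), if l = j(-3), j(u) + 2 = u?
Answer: 441369/4646 ≈ 95.000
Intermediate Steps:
x(O) = -1 (x(O) = 9 - 1*10 = 9 - 10 = -1)
j(u) = -2 + u
l = -5 (l = -2 - 3 = -5)
w(d) = -5 + 4*d² (w(d) = -5 + (d + d)*(d + d) = -5 + (2*d)*(2*d) = -5 + 4*d²)
x(14)/4646 + w(l) = -1/4646 + (-5 + 4*(-5)²) = -1*1/4646 + (-5 + 4*25) = -1/4646 + (-5 + 100) = -1/4646 + 95 = 441369/4646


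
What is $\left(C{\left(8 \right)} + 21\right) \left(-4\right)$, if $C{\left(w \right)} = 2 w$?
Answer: $-148$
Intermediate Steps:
$\left(C{\left(8 \right)} + 21\right) \left(-4\right) = \left(2 \cdot 8 + 21\right) \left(-4\right) = \left(16 + 21\right) \left(-4\right) = 37 \left(-4\right) = -148$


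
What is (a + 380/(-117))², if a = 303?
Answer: 1229975041/13689 ≈ 89851.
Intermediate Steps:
(a + 380/(-117))² = (303 + 380/(-117))² = (303 + 380*(-1/117))² = (303 - 380/117)² = (35071/117)² = 1229975041/13689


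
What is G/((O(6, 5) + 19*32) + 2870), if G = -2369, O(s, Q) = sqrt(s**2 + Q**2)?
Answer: -79994/117441 + 23*sqrt(61)/117441 ≈ -0.67961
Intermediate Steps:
O(s, Q) = sqrt(Q**2 + s**2)
G/((O(6, 5) + 19*32) + 2870) = -2369/((sqrt(5**2 + 6**2) + 19*32) + 2870) = -2369/((sqrt(25 + 36) + 608) + 2870) = -2369/((sqrt(61) + 608) + 2870) = -2369/((608 + sqrt(61)) + 2870) = -2369/(3478 + sqrt(61))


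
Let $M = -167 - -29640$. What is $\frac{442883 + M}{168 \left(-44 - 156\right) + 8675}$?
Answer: $- \frac{472356}{24925} \approx -18.951$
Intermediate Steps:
$M = 29473$ ($M = -167 + 29640 = 29473$)
$\frac{442883 + M}{168 \left(-44 - 156\right) + 8675} = \frac{442883 + 29473}{168 \left(-44 - 156\right) + 8675} = \frac{472356}{168 \left(-200\right) + 8675} = \frac{472356}{-33600 + 8675} = \frac{472356}{-24925} = 472356 \left(- \frac{1}{24925}\right) = - \frac{472356}{24925}$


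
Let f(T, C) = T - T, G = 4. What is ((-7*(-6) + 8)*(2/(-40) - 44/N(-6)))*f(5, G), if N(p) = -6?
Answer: 0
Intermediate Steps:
f(T, C) = 0
((-7*(-6) + 8)*(2/(-40) - 44/N(-6)))*f(5, G) = ((-7*(-6) + 8)*(2/(-40) - 44/(-6)))*0 = ((42 + 8)*(2*(-1/40) - 44*(-⅙)))*0 = (50*(-1/20 + 22/3))*0 = (50*(437/60))*0 = (2185/6)*0 = 0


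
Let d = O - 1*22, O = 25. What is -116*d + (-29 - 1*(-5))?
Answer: -372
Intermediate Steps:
d = 3 (d = 25 - 1*22 = 25 - 22 = 3)
-116*d + (-29 - 1*(-5)) = -116*3 + (-29 - 1*(-5)) = -348 + (-29 + 5) = -348 - 24 = -372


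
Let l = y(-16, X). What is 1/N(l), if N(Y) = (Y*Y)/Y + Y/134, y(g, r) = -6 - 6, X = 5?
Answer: -67/810 ≈ -0.082716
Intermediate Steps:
y(g, r) = -12
l = -12
N(Y) = 135*Y/134 (N(Y) = Y²/Y + Y*(1/134) = Y + Y/134 = 135*Y/134)
1/N(l) = 1/((135/134)*(-12)) = 1/(-810/67) = -67/810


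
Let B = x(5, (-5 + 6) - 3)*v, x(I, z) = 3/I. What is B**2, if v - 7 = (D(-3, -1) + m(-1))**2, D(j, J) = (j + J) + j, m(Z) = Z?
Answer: 45369/25 ≈ 1814.8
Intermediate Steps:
D(j, J) = J + 2*j (D(j, J) = (J + j) + j = J + 2*j)
v = 71 (v = 7 + ((-1 + 2*(-3)) - 1)**2 = 7 + ((-1 - 6) - 1)**2 = 7 + (-7 - 1)**2 = 7 + (-8)**2 = 7 + 64 = 71)
B = 213/5 (B = (3/5)*71 = 213/5 ≈ 42.600)
B**2 = (213/5)**2 = 45369/25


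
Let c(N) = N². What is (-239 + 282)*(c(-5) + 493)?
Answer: 22274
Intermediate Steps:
(-239 + 282)*(c(-5) + 493) = (-239 + 282)*((-5)² + 493) = 43*(25 + 493) = 43*518 = 22274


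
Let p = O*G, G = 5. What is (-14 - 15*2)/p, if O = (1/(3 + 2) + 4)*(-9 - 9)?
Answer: 22/189 ≈ 0.11640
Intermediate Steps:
O = -378/5 (O = (1/5 + 4)*(-18) = (⅕ + 4)*(-18) = (21/5)*(-18) = -378/5 ≈ -75.600)
p = -378 (p = -378/5*5 = -378)
(-14 - 15*2)/p = (-14 - 15*2)/(-378) = (-14 - 30)*(-1/378) = -44*(-1/378) = 22/189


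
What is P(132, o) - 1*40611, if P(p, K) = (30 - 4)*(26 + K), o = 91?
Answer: -37569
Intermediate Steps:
P(p, K) = 676 + 26*K (P(p, K) = 26*(26 + K) = 676 + 26*K)
P(132, o) - 1*40611 = (676 + 26*91) - 1*40611 = (676 + 2366) - 40611 = 3042 - 40611 = -37569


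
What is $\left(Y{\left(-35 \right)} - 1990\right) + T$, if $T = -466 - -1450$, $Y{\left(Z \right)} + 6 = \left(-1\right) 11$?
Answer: $-1023$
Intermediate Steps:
$Y{\left(Z \right)} = -17$ ($Y{\left(Z \right)} = -6 - 11 = -17$)
$T = 984$ ($T = -466 + 1450 = 984$)
$\left(Y{\left(-35 \right)} - 1990\right) + T = \left(-17 - 1990\right) + 984 = -2007 + 984 = -1023$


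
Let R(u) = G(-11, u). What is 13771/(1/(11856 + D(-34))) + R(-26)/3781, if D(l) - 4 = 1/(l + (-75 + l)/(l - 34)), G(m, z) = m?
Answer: 1360411240046079/8329543 ≈ 1.6332e+8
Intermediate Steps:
R(u) = -11
D(l) = 4 + 1/(l + (-75 + l)/(-34 + l)) (D(l) = 4 + 1/(l + (-75 + l)/(l - 34)) = 4 + 1/(l + (-75 + l)/(-34 + l)))
13771/(1/(11856 + D(-34))) + R(-26)/3781 = 13771/(1/(11856 + (334 - 4*(-34)**2 + 131*(-34))/(75 - 1*(-34)**2 + 33*(-34)))) - 11/3781 = 13771/(1/(11856 + (334 - 4*1156 - 4454)/(75 - 1*1156 - 1122))) - 11*1/3781 = 13771/(1/(11856 + (334 - 4624 - 4454)/(75 - 1156 - 1122))) - 11/3781 = 13771/(1/(11856 - 8744/(-2203))) - 11/3781 = 13771/(1/(11856 - 1/2203*(-8744))) - 11/3781 = 13771/(1/(11856 + 8744/2203)) - 11/3781 = 13771/(1/(26127512/2203)) - 11/3781 = 13771/(2203/26127512) - 11/3781 = 13771*(26127512/2203) - 11/3781 = 359801967752/2203 - 11/3781 = 1360411240046079/8329543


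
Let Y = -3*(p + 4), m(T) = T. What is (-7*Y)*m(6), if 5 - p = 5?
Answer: 504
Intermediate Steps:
p = 0 (p = 5 - 1*5 = 5 - 5 = 0)
Y = -12 (Y = -3*(0 + 4) = -3*4 = -12)
(-7*Y)*m(6) = -7*(-12)*6 = 84*6 = 504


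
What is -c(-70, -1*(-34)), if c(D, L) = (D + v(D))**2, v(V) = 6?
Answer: -4096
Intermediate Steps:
c(D, L) = (6 + D)**2 (c(D, L) = (D + 6)**2 = (6 + D)**2)
-c(-70, -1*(-34)) = -(6 - 70)**2 = -1*(-64)**2 = -1*4096 = -4096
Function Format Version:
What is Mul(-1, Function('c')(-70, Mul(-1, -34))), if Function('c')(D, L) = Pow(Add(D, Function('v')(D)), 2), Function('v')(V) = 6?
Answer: -4096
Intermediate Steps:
Function('c')(D, L) = Pow(Add(6, D), 2) (Function('c')(D, L) = Pow(Add(D, 6), 2) = Pow(Add(6, D), 2))
Mul(-1, Function('c')(-70, Mul(-1, -34))) = Mul(-1, Pow(Add(6, -70), 2)) = Mul(-1, Pow(-64, 2)) = Mul(-1, 4096) = -4096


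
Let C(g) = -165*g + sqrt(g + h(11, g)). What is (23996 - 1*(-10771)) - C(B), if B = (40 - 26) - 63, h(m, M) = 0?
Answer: 26682 - 7*I ≈ 26682.0 - 7.0*I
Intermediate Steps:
B = -49 (B = 14 - 63 = -49)
C(g) = sqrt(g) - 165*g (C(g) = -165*g + sqrt(g + 0) = -165*g + sqrt(g) = sqrt(g) - 165*g)
(23996 - 1*(-10771)) - C(B) = (23996 - 1*(-10771)) - (sqrt(-49) - 165*(-49)) = (23996 + 10771) - (7*I + 8085) = 34767 - (8085 + 7*I) = 34767 + (-8085 - 7*I) = 26682 - 7*I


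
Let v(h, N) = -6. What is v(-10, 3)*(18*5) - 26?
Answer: -566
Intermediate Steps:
v(-10, 3)*(18*5) - 26 = -108*5 - 26 = -6*90 - 26 = -540 - 26 = -566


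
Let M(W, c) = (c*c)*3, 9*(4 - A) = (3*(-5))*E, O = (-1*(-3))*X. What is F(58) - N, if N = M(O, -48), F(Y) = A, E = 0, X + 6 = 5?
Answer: -6908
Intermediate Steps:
X = -1 (X = -6 + 5 = -1)
O = -3 (O = -1*(-3)*(-1) = 3*(-1) = -3)
A = 4 (A = 4 - 3*(-5)*0/9 = 4 - (-5)*0/3 = 4 - ⅑*0 = 4 + 0 = 4)
F(Y) = 4
M(W, c) = 3*c² (M(W, c) = c²*3 = 3*c²)
N = 6912 (N = 3*(-48)² = 3*2304 = 6912)
F(58) - N = 4 - 1*6912 = 4 - 6912 = -6908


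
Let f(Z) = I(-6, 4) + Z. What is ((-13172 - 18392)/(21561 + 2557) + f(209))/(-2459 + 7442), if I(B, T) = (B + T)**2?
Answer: 2552785/60089997 ≈ 0.042483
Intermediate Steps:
f(Z) = 4 + Z (f(Z) = (-6 + 4)**2 + Z = (-2)**2 + Z = 4 + Z)
((-13172 - 18392)/(21561 + 2557) + f(209))/(-2459 + 7442) = ((-13172 - 18392)/(21561 + 2557) + (4 + 209))/(-2459 + 7442) = (-31564/24118 + 213)/4983 = (-31564*1/24118 + 213)*(1/4983) = (-15782/12059 + 213)*(1/4983) = (2552785/12059)*(1/4983) = 2552785/60089997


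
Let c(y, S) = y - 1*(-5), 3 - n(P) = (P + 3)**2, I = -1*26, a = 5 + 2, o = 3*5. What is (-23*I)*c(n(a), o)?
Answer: -55016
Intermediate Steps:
o = 15
a = 7
I = -26
n(P) = 3 - (3 + P)**2 (n(P) = 3 - (P + 3)**2 = 3 - (3 + P)**2)
c(y, S) = 5 + y (c(y, S) = y + 5 = 5 + y)
(-23*I)*c(n(a), o) = (-23*(-26))*(5 + (3 - (3 + 7)**2)) = 598*(5 + (3 - 1*10**2)) = 598*(5 + (3 - 1*100)) = 598*(5 + (3 - 100)) = 598*(5 - 97) = 598*(-92) = -55016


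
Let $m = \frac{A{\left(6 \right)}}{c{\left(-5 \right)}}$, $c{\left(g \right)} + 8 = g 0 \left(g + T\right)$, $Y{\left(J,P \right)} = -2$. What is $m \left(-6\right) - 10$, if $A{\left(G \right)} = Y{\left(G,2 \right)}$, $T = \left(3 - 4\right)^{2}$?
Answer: $- \frac{23}{2} \approx -11.5$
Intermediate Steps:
$T = 1$ ($T = \left(-1\right)^{2} = 1$)
$c{\left(g \right)} = -8$ ($c{\left(g \right)} = -8 + g 0 \left(g + 1\right) = -8 + 0 \left(1 + g\right) = -8 + 0 = -8$)
$A{\left(G \right)} = -2$
$m = \frac{1}{4}$ ($m = - \frac{2}{-8} = \left(-2\right) \left(- \frac{1}{8}\right) = \frac{1}{4} \approx 0.25$)
$m \left(-6\right) - 10 = \frac{1}{4} \left(-6\right) - 10 = - \frac{3}{2} - 10 = - \frac{23}{2}$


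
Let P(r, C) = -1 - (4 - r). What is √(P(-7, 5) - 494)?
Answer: I*√506 ≈ 22.494*I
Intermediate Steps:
P(r, C) = -5 + r (P(r, C) = -1 + (-4 + r) = -5 + r)
√(P(-7, 5) - 494) = √((-5 - 7) - 494) = √(-12 - 494) = √(-506) = I*√506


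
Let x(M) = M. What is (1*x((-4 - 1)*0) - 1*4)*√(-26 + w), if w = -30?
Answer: -8*I*√14 ≈ -29.933*I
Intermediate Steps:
(1*x((-4 - 1)*0) - 1*4)*√(-26 + w) = (1*((-4 - 1)*0) - 1*4)*√(-26 - 30) = (1*(-5*0) - 4)*√(-56) = (1*0 - 4)*(2*I*√14) = (0 - 4)*(2*I*√14) = -8*I*√14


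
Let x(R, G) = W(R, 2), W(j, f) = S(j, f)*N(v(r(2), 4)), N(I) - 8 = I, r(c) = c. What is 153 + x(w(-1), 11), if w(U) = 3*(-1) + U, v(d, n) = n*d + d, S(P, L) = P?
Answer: 81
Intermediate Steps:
v(d, n) = d + d*n (v(d, n) = d*n + d = d + d*n)
N(I) = 8 + I
w(U) = -3 + U
W(j, f) = 18*j (W(j, f) = j*(8 + 2*(1 + 4)) = j*(8 + 2*5) = j*(8 + 10) = j*18 = 18*j)
x(R, G) = 18*R
153 + x(w(-1), 11) = 153 + 18*(-3 - 1) = 153 + 18*(-4) = 153 - 72 = 81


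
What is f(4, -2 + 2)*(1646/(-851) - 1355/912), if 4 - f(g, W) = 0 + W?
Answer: -2654257/194028 ≈ -13.680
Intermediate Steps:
f(g, W) = 4 - W (f(g, W) = 4 - (0 + W) = 4 - W)
f(4, -2 + 2)*(1646/(-851) - 1355/912) = (4 - (-2 + 2))*(1646/(-851) - 1355/912) = (4 - 1*0)*(1646*(-1/851) - 1355*1/912) = (4 + 0)*(-1646/851 - 1355/912) = 4*(-2654257/776112) = -2654257/194028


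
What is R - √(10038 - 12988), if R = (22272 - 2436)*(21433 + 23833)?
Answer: 897896376 - 5*I*√118 ≈ 8.979e+8 - 54.314*I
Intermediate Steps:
R = 897896376 (R = 19836*45266 = 897896376)
R - √(10038 - 12988) = 897896376 - √(10038 - 12988) = 897896376 - √(-2950) = 897896376 - 5*I*√118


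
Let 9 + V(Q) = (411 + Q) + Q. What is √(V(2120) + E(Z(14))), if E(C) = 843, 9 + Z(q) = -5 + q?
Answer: √5485 ≈ 74.061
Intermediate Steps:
Z(q) = -14 + q (Z(q) = -9 + (-5 + q) = -14 + q)
V(Q) = 402 + 2*Q (V(Q) = -9 + ((411 + Q) + Q) = -9 + (411 + 2*Q) = 402 + 2*Q)
√(V(2120) + E(Z(14))) = √((402 + 2*2120) + 843) = √((402 + 4240) + 843) = √(4642 + 843) = √5485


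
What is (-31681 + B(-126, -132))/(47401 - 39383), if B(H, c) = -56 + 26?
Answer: -1669/422 ≈ -3.9550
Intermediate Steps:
B(H, c) = -30
(-31681 + B(-126, -132))/(47401 - 39383) = (-31681 - 30)/(47401 - 39383) = -31711/8018 = -31711*1/8018 = -1669/422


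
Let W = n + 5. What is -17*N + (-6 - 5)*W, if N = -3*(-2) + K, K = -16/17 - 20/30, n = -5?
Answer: -224/3 ≈ -74.667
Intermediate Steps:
K = -82/51 (K = -16*1/17 - 20*1/30 = -16/17 - ⅔ = -82/51 ≈ -1.6078)
W = 0 (W = -5 + 5 = 0)
N = 224/51 (N = -3*(-2) - 82/51 = 6 - 82/51 = 224/51 ≈ 4.3922)
-17*N + (-6 - 5)*W = -17*224/51 + (-6 - 5)*0 = -224/3 - 11*0 = -224/3 + 0 = -224/3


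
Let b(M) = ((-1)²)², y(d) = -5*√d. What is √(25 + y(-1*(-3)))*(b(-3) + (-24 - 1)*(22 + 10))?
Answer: -799*√(25 - 5*√3) ≈ -3229.8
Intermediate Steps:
b(M) = 1 (b(M) = 1² = 1)
√(25 + y(-1*(-3)))*(b(-3) + (-24 - 1)*(22 + 10)) = √(25 - 5*√3)*(1 + (-24 - 1)*(22 + 10)) = √(25 - 5*√3)*(1 - 25*32) = √(25 - 5*√3)*(1 - 800) = √(25 - 5*√3)*(-799) = -799*√(25 - 5*√3)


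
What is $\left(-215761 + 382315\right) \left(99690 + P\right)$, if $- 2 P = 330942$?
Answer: $-10956088674$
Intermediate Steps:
$P = -165471$ ($P = \left(- \frac{1}{2}\right) 330942 = -165471$)
$\left(-215761 + 382315\right) \left(99690 + P\right) = \left(-215761 + 382315\right) \left(99690 - 165471\right) = 166554 \left(-65781\right) = -10956088674$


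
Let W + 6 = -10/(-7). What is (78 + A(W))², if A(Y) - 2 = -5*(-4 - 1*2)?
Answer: 12100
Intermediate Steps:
W = -32/7 (W = -6 - 10/(-7) = -6 - 10*(-⅐) = -6 + 10/7 = -32/7 ≈ -4.5714)
A(Y) = 32 (A(Y) = 2 - 5*(-4 - 1*2) = 2 - 5*(-4 - 2) = 2 - 5*(-6) = 2 + 30 = 32)
(78 + A(W))² = (78 + 32)² = 110² = 12100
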